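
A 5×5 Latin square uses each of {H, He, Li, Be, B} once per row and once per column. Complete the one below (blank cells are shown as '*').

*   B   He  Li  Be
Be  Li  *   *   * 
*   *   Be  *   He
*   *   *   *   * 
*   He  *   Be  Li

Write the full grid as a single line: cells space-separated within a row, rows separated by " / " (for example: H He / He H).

row 1 has {He,Li,Be,B}; column 1 has {Be} — only H is left for (r1,c1).
row 3 has {He,Be}; column 2 has {He,Li,B} — only H is left for (r3,c2).
row 3 has {H,He,Be}; column 4 has {Li,Be} — only B is left for (r3,c4).
row 4 is empty so far; column 2 has {H,He,Li,B} — only Be is left for (r4,c2).
row 5 has {He,Li,Be}; column 1 has {H,Be} — only B is left for (r5,c1).
row 5 has {He,Li,Be,B}; column 3 has {He,Be} — only H is left for (r5,c3).
row 2 has {Li,Be}; column 3 has {H,He,Be} — only B is left for (r2,c3).
row 2 has {Li,Be,B}; column 5 has {He,Li,Be} — only H is left for (r2,c5).
row 3 has {H,He,Be,B}; column 1 has {H,Be,B} — only Li is left for (r3,c1).
row 4 has {Be}; column 1 has {H,Li,Be,B} — only He is left for (r4,c1).
row 4 has {He,Be}; column 3 has {H,He,Be,B} — only Li is left for (r4,c3).
row 4 has {He,Li,Be}; column 4 has {Li,Be,B} — only H is left for (r4,c4).
row 4 has {H,He,Li,Be}; column 5 has {H,He,Li,Be} — only B is left for (r4,c5).
row 2 has {H,Li,Be,B}; column 4 has {H,Li,Be,B} — only He is left for (r2,c4).

H B He Li Be / Be Li B He H / Li H Be B He / He Be Li H B / B He H Be Li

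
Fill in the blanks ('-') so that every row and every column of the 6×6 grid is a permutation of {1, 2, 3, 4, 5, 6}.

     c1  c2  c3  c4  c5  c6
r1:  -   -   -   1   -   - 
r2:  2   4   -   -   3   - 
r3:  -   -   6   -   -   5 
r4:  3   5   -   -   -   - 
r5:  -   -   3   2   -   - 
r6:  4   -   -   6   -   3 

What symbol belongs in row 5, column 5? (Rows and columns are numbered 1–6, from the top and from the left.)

1

(r2,c4) = 5
(r3,c1) = 1
(r4,c4) = 4
(r2,c3) = 1
(r2,c6) = 6
(r3,c4) = 3
(r4,c3) = 2
(r4,c6) = 1
(r5,c6) = 4
(r6,c3) = 5
(r1,c3) = 4
(r1,c6) = 2
(r3,c2) = 2
(r3,c5) = 4
(r4,c5) = 6
(r6,c2) = 1
(r6,c5) = 2
(r1,c5) = 5
(r5,c2) = 6
(r5,c5) = 1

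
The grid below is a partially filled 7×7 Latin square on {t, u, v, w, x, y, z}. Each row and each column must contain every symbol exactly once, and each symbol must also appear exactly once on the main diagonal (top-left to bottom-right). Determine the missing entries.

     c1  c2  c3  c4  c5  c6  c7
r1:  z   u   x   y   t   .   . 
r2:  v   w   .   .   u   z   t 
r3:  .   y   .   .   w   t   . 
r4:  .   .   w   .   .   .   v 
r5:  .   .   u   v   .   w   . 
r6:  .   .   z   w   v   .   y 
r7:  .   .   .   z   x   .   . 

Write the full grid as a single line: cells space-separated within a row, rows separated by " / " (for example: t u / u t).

row 1 has {t,u,x,y,z}; column 6 has {t,w,z} — only v is left for (r1,c6).
row 1 has {t,u,v,x,y,z}; column 7 has {t,v,y} — only w is left for (r1,c7).
row 2 has {t,u,v,w,z}; column 3 has {u,w,x,z} — only y is left for (r2,c3).
row 2 has {t,u,v,w,y,z}; column 4 has {v,w,y,z} — only x is left for (r2,c4).
row 3 has {t,w,y}; column 3 has {u,w,x,y,z}; the diagonal has {w,z} — only v is left for (r3,c3).
row 3 has {t,v,w,y}; column 4 has {v,w,x,y,z} — only u is left for (r3,c4).
row 4 has {v,w}; column 4 has {u,v,w,x,y,z}; the diagonal has {v,w,z} — only t is left for (r4,c4).
row 5 has {u,v,w}; column 5 has {t,u,v,w,x}; the diagonal has {t,v,w,z} — only y is left for (r5,c5).
row 7 has {x,z}; column 3 has {u,v,w,x,y,z} — only t is left for (r7,c3).
row 7 has {t,x,z}; column 7 has {t,v,w,y}; the diagonal has {t,v,w,y,z} — only u is left for (r7,c7).
row 3 has {t,u,v,w,y}; column 1 has {v,z} — only x is left for (r3,c1).
row 3 has {t,u,v,w,x,y}; column 7 has {t,u,v,w,y} — only z is left for (r3,c7).
row 4 has {t,v,w}; column 5 has {t,u,v,w,x,y} — only z is left for (r4,c5).
row 5 has {u,v,w,y}; column 1 has {v,x,z} — only t is left for (r5,c1).
row 5 has {t,u,v,w,y}; column 7 has {t,u,v,w,y,z} — only x is left for (r5,c7).
row 6 has {v,w,y,z}; column 1 has {t,v,x,z} — only u is left for (r6,c1).
row 6 has {u,v,w,y,z}; column 6 has {t,v,w,z}; the diagonal has {t,u,v,w,y,z} — only x is left for (r6,c6).
row 7 has {t,u,x,z}; column 2 has {u,w,y} — only v is left for (r7,c2).
row 7 has {t,u,v,x,z}; column 6 has {t,v,w,x,z} — only y is left for (r7,c6).
row 4 has {t,v,w,z}; column 1 has {t,u,v,x,z} — only y is left for (r4,c1).
row 4 has {t,v,w,y,z}; column 2 has {u,v,w,y} — only x is left for (r4,c2).
row 4 has {t,v,w,x,y,z}; column 6 has {t,v,w,x,y,z} — only u is left for (r4,c6).
row 5 has {t,u,v,w,x,y}; column 2 has {u,v,w,x,y} — only z is left for (r5,c2).
row 6 has {u,v,w,x,y,z}; column 2 has {u,v,w,x,y,z} — only t is left for (r6,c2).
row 7 has {t,u,v,x,y,z}; column 1 has {t,u,v,x,y,z} — only w is left for (r7,c1).

z u x y t v w / v w y x u z t / x y v u w t z / y x w t z u v / t z u v y w x / u t z w v x y / w v t z x y u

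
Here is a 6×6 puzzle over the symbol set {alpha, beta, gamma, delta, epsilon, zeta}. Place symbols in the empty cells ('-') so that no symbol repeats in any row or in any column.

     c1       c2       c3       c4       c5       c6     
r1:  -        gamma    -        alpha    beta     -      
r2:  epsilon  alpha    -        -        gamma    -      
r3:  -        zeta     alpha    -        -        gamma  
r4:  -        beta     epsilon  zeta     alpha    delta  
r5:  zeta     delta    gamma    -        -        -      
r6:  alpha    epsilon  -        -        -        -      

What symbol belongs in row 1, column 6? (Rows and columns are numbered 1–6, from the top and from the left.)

At row 1, column 1: row 1 has {alpha,beta,gamma}; column 1 has {alpha,epsilon,zeta}; that leaves delta.
At row 1, column 3: row 1 has {alpha,beta,gamma,delta}; column 3 has {alpha,gamma,epsilon}; that leaves zeta.
At row 1, column 6: row 1 has {alpha,beta,gamma,delta,zeta}; column 6 has {gamma,delta}; that leaves epsilon.

epsilon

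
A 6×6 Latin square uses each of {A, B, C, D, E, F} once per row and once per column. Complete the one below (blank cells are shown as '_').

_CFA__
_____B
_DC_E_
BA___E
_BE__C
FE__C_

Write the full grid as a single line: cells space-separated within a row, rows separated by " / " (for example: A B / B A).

E C F A B D / C F A E D B / A D C B E F / B A D C F E / D B E F A C / F E B D C A

Cell (r1,c6): row 1 has {A,C,F}; column 6 has {B,C,E} → D.
Cell (r2,c2): row 2 has {B}; column 2 has {A,B,C,D,E} → F.
Cell (r3,c1): row 3 has {C,D,E}; column 1 has {B,F} → A.
Cell (r3,c6): row 3 has {A,C,D,E}; column 6 has {B,C,D,E} → F.
Cell (r4,c3): row 4 has {A,B,E}; column 3 has {C,E,F} → D.
Cell (r4,c5): row 4 has {A,B,D,E}; column 5 has {C,E} → F.
Cell (r5,c1): row 5 has {B,C,E}; column 1 has {A,B,F} → D.
Cell (r5,c4): row 5 has {B,C,D,E}; column 4 has {A} → F.
Cell (r5,c5): row 5 has {B,C,D,E,F}; column 5 has {C,E,F} → A.
Cell (r6,c6): row 6 has {C,E,F}; column 6 has {B,C,D,E,F} → A.
Cell (r1,c1): row 1 has {A,C,D,F}; column 1 has {A,B,D,F} → E.
Cell (r1,c5): row 1 has {A,C,D,E,F}; column 5 has {A,C,E,F} → B.
Cell (r2,c1): row 2 has {B,F}; column 1 has {A,B,D,E,F} → C.
Cell (r2,c3): row 2 has {B,C,F}; column 3 has {C,D,E,F} → A.
Cell (r2,c5): row 2 has {A,B,C,F}; column 5 has {A,B,C,E,F} → D.
Cell (r3,c4): row 3 has {A,C,D,E,F}; column 4 has {A,F} → B.
Cell (r4,c4): row 4 has {A,B,D,E,F}; column 4 has {A,B,F} → C.
Cell (r6,c3): row 6 has {A,C,E,F}; column 3 has {A,C,D,E,F} → B.
Cell (r6,c4): row 6 has {A,B,C,E,F}; column 4 has {A,B,C,F} → D.
Cell (r2,c4): row 2 has {A,B,C,D,F}; column 4 has {A,B,C,D,F} → E.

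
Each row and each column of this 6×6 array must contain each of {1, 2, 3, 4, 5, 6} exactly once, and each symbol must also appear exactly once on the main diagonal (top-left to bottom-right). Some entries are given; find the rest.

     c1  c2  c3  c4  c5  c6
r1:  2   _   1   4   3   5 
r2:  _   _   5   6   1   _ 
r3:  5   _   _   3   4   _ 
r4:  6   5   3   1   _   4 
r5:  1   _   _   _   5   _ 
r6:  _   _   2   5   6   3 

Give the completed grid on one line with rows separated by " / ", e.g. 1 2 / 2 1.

(r1,c2) = 6
(r2,c2) = 4
(r2,c6) = 2
(r3,c3) = 6
(r3,c6) = 1
(r4,c5) = 2
(r5,c3) = 4
(r5,c4) = 2
(r5,c6) = 6
(r6,c1) = 4
(r6,c2) = 1
(r2,c1) = 3
(r3,c2) = 2
(r5,c2) = 3

2 6 1 4 3 5 / 3 4 5 6 1 2 / 5 2 6 3 4 1 / 6 5 3 1 2 4 / 1 3 4 2 5 6 / 4 1 2 5 6 3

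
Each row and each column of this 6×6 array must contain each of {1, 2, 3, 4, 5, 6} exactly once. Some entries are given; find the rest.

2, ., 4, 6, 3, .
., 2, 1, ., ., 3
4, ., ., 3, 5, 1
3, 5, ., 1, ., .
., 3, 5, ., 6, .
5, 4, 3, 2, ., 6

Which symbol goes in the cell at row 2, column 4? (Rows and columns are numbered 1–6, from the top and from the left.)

row 1 has {2,3,4,6}; column 2 has {2,3,4,5} — only 1 is left for (r1,c2).
row 1 has {1,2,3,4,6}; column 6 has {1,3,6} — only 5 is left for (r1,c6).
row 2 has {1,2,3}; column 1 has {2,3,4,5} — only 6 is left for (r2,c1).
row 2 has {1,2,3,6}; column 5 has {3,5,6} — only 4 is left for (r2,c5).
row 3 has {1,3,4,5}; column 2 has {1,2,3,4,5} — only 6 is left for (r3,c2).
row 3 has {1,3,4,5,6}; column 3 has {1,3,4,5} — only 2 is left for (r3,c3).
row 4 has {1,3,5}; column 3 has {1,2,3,4,5} — only 6 is left for (r4,c3).
row 4 has {1,3,5,6}; column 5 has {3,4,5,6} — only 2 is left for (r4,c5).
row 4 has {1,2,3,5,6}; column 6 has {1,3,5,6} — only 4 is left for (r4,c6).
row 5 has {3,5,6}; column 1 has {2,3,4,5,6} — only 1 is left for (r5,c1).
row 5 has {1,3,5,6}; column 4 has {1,2,3,6} — only 4 is left for (r5,c4).
row 5 has {1,3,4,5,6}; column 6 has {1,3,4,5,6} — only 2 is left for (r5,c6).
row 6 has {2,3,4,5,6}; column 5 has {2,3,4,5,6} — only 1 is left for (r6,c5).
row 2 has {1,2,3,4,6}; column 4 has {1,2,3,4,6} — only 5 is left for (r2,c4).

5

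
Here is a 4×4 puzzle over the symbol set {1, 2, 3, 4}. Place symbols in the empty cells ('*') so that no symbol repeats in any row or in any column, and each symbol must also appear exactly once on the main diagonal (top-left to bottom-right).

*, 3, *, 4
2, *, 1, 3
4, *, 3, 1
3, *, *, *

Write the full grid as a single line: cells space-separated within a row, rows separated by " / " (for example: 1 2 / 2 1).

At row 1, column 1: row 1 has {3,4}; column 1 has {2,3,4}; the diagonal has {3}; that leaves 1.
At row 1, column 3: row 1 has {1,3,4}; column 3 has {1,3}; that leaves 2.
At row 2, column 2: row 2 has {1,2,3}; column 2 has {3}; the diagonal has {1,3}; that leaves 4.
At row 3, column 2: row 3 has {1,3,4}; column 2 has {3,4}; that leaves 2.
At row 4, column 2: row 4 has {3}; column 2 has {2,3,4}; that leaves 1.
At row 4, column 3: row 4 has {1,3}; column 3 has {1,2,3}; that leaves 4.
At row 4, column 4: row 4 has {1,3,4}; column 4 has {1,3,4}; the diagonal has {1,3,4}; that leaves 2.

1 3 2 4 / 2 4 1 3 / 4 2 3 1 / 3 1 4 2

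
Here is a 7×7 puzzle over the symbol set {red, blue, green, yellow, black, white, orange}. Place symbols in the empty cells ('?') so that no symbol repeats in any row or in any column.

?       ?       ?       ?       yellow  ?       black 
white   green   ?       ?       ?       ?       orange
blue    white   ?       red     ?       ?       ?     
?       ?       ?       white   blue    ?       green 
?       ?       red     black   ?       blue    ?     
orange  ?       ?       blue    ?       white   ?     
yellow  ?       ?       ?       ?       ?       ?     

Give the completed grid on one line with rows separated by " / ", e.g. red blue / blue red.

red blue white orange yellow green black / white green blue yellow red black orange / blue white green red black orange yellow / black red orange white blue yellow green / green yellow red black orange blue white / orange black yellow blue green white red / yellow orange black green white red blue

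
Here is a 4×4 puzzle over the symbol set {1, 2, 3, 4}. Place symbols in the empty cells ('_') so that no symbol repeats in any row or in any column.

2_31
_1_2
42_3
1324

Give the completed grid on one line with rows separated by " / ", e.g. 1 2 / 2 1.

At row 1, column 2: row 1 has {1,2,3}; column 2 has {1,2,3}; that leaves 4.
At row 2, column 1: row 2 has {1,2}; column 1 has {1,2,4}; that leaves 3.
At row 2, column 3: row 2 has {1,2,3}; column 3 has {2,3}; that leaves 4.
At row 3, column 3: row 3 has {2,3,4}; column 3 has {2,3,4}; that leaves 1.

2 4 3 1 / 3 1 4 2 / 4 2 1 3 / 1 3 2 4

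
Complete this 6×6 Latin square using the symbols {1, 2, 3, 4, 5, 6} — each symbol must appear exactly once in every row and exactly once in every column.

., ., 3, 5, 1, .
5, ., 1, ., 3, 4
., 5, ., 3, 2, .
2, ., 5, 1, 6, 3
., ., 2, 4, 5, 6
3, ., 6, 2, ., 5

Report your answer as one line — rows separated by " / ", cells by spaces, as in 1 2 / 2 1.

4 6 3 5 1 2 / 5 2 1 6 3 4 / 6 5 4 3 2 1 / 2 4 5 1 6 3 / 1 3 2 4 5 6 / 3 1 6 2 4 5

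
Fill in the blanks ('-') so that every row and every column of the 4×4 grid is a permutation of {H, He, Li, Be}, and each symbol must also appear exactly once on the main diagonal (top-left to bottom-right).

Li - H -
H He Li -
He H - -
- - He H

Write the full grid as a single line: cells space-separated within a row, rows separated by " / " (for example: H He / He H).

Li Be H He / H He Li Be / He H Be Li / Be Li He H

(r1,c2): row 1 has {H,Li}; column 2 has {H,He}, so it must be Be.
(r1,c4): row 1 has {H,Li,Be}; column 4 has {H}, so it must be He.
(r2,c4): row 2 has {H,He,Li}; column 4 has {H,He}, so it must be Be.
(r3,c3): row 3 has {H,He}; column 3 has {H,He,Li}; the diagonal has {H,He,Li}, so it must be Be.
(r3,c4): row 3 has {H,He,Be}; column 4 has {H,He,Be}, so it must be Li.
(r4,c1): row 4 has {H,He}; column 1 has {H,He,Li}, so it must be Be.
(r4,c2): row 4 has {H,He,Be}; column 2 has {H,He,Be}, so it must be Li.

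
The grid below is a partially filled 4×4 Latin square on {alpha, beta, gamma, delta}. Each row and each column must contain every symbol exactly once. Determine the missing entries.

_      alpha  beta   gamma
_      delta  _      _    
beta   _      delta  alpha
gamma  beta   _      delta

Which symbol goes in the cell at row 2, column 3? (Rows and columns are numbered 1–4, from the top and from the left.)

(r1,c1) = delta
(r2,c1) = alpha
(r2,c3) = gamma

gamma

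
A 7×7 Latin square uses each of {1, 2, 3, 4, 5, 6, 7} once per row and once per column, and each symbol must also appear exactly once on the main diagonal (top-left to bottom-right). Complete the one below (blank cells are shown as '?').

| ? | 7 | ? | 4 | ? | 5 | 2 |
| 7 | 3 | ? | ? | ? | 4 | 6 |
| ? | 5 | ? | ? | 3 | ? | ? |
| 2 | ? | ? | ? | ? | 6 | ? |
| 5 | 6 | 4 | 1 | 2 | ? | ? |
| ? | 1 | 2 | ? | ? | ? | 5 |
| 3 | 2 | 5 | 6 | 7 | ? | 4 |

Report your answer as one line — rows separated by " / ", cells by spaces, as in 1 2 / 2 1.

1 7 3 4 6 5 2 / 7 3 1 2 5 4 6 / 4 5 6 7 3 2 1 / 2 4 7 5 1 6 3 / 5 6 4 1 2 3 7 / 6 1 2 3 4 7 5 / 3 2 5 6 7 1 4

At row 2, column 3: row 2 has {3,4,6,7}; column 3 has {2,4,5}; that leaves 1.
At row 2, column 5: row 2 has {1,3,4,6,7}; column 5 has {2,3,7}; that leaves 5.
At row 4, column 2: row 4 has {2,6}; column 2 has {1,2,3,5,6,7}; that leaves 4.
At row 4, column 5: row 4 has {2,4,6}; column 5 has {2,3,5,7}; that leaves 1.
At row 6, column 6: row 6 has {1,2,5}; column 6 has {4,5,6}; the diagonal has {2,3,4}; that leaves 7.
At row 7, column 6: row 7 has {2,3,4,5,6,7}; column 6 has {4,5,6,7}; that leaves 1.
At row 1, column 5: row 1 has {2,4,5,7}; column 5 has {1,2,3,5,7}; that leaves 6.
At row 2, column 4: row 2 has {1,3,4,5,6,7}; column 4 has {1,4,6}; that leaves 2.
At row 3, column 3: row 3 has {3,5}; column 3 has {1,2,4,5}; the diagonal has {2,3,4,7}; that leaves 6.
At row 3, column 4: row 3 has {3,5,6}; column 4 has {1,2,4,6}; that leaves 7.
At row 3, column 6: row 3 has {3,5,6,7}; column 6 has {1,4,5,6,7}; that leaves 2.
At row 3, column 7: row 3 has {2,3,5,6,7}; column 7 has {2,4,5,6}; that leaves 1.
At row 4, column 4: row 4 has {1,2,4,6}; column 4 has {1,2,4,6,7}; the diagonal has {2,3,4,6,7}; that leaves 5.
At row 5, column 6: row 5 has {1,2,4,5,6}; column 6 has {1,2,4,5,6,7}; that leaves 3.
At row 5, column 7: row 5 has {1,2,3,4,5,6}; column 7 has {1,2,4,5,6}; that leaves 7.
At row 6, column 4: row 6 has {1,2,5,7}; column 4 has {1,2,4,5,6,7}; that leaves 3.
At row 6, column 5: row 6 has {1,2,3,5,7}; column 5 has {1,2,3,5,6,7}; that leaves 4.
At row 1, column 1: row 1 has {2,4,5,6,7}; column 1 has {2,3,5,7}; the diagonal has {2,3,4,5,6,7}; that leaves 1.
At row 1, column 3: row 1 has {1,2,4,5,6,7}; column 3 has {1,2,4,5,6}; that leaves 3.
At row 3, column 1: row 3 has {1,2,3,5,6,7}; column 1 has {1,2,3,5,7}; that leaves 4.
At row 4, column 3: row 4 has {1,2,4,5,6}; column 3 has {1,2,3,4,5,6}; that leaves 7.
At row 4, column 7: row 4 has {1,2,4,5,6,7}; column 7 has {1,2,4,5,6,7}; that leaves 3.
At row 6, column 1: row 6 has {1,2,3,4,5,7}; column 1 has {1,2,3,4,5,7}; that leaves 6.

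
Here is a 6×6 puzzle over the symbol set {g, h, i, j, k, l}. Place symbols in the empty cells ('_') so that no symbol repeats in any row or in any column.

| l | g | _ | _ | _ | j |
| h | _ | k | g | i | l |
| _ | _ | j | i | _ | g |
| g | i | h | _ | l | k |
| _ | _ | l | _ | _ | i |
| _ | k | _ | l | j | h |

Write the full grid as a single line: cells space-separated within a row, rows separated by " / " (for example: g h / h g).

row 1 has {g,j,l}; column 3 has {h,j,k,l} — only i is left for (r1,c3).
row 2 has {g,h,i,k,l}; column 2 has {g,i,k} — only j is left for (r2,c2).
row 3 has {g,i,j}; column 1 has {g,h,l} — only k is left for (r3,c1).
row 3 has {g,i,j,k}; column 5 has {i,j,l} — only h is left for (r3,c5).
row 4 has {g,h,i,k,l}; column 4 has {g,i,l} — only j is left for (r4,c4).
row 5 has {i,l}; column 1 has {g,h,k,l} — only j is left for (r5,c1).
row 5 has {i,j,l}; column 2 has {g,i,j,k} — only h is left for (r5,c2).
row 5 has {h,i,j,l}; column 4 has {g,i,j,l} — only k is left for (r5,c4).
row 5 has {h,i,j,k,l}; column 5 has {h,i,j,l} — only g is left for (r5,c5).
row 6 has {h,j,k,l}; column 1 has {g,h,j,k,l} — only i is left for (r6,c1).
row 6 has {h,i,j,k,l}; column 3 has {h,i,j,k,l} — only g is left for (r6,c3).
row 1 has {g,i,j,l}; column 4 has {g,i,j,k,l} — only h is left for (r1,c4).
row 1 has {g,h,i,j,l}; column 5 has {g,h,i,j,l} — only k is left for (r1,c5).
row 3 has {g,h,i,j,k}; column 2 has {g,h,i,j,k} — only l is left for (r3,c2).

l g i h k j / h j k g i l / k l j i h g / g i h j l k / j h l k g i / i k g l j h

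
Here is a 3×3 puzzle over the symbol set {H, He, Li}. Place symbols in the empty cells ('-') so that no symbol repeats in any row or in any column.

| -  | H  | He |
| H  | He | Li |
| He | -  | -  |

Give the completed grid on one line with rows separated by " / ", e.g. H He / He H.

row 1 has {H,He}; column 1 has {H,He} — only Li is left for (r1,c1).
row 3 has {He}; column 2 has {H,He} — only Li is left for (r3,c2).
row 3 has {He,Li}; column 3 has {He,Li} — only H is left for (r3,c3).

Li H He / H He Li / He Li H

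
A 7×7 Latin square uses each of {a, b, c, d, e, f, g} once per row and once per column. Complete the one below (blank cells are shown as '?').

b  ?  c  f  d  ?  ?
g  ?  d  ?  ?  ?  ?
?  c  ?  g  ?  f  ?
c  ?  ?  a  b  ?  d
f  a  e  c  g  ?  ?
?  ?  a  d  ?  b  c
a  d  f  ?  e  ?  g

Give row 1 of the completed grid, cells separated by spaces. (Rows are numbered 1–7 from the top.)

b e c f d g a

(r3,c3) = b
(r3,c5) = a
(r3,c7) = e
(r4,c3) = g
(r4,c6) = e
(r5,c6) = d
(r5,c7) = b
(r6,c1) = e
(r6,c5) = f
(r7,c4) = b
(r7,c6) = c
(r1,c7) = a
(r2,c4) = e
(r2,c5) = c
(r2,c6) = a
(r2,c7) = f
(r3,c1) = d
(r4,c2) = f
(r6,c2) = g
(r1,c2) = e
(r1,c6) = g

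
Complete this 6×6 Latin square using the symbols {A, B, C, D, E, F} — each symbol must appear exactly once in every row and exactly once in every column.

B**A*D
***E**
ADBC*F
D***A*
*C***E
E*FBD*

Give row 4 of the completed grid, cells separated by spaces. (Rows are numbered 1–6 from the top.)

D E C F A B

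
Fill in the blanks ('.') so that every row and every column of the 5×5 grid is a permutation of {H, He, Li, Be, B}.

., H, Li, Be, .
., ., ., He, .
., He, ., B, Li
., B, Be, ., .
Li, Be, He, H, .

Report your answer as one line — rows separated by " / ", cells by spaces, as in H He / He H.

B H Li Be He / H Li B He Be / Be He H B Li / He B Be Li H / Li Be He H B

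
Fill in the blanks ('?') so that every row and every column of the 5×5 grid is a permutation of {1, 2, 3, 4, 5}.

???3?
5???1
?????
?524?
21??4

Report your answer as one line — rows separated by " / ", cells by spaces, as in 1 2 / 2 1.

row 2 has {1,5}; column 4 has {3,4} — only 2 is left for (r2,c4).
row 4 has {2,4,5}; column 5 has {1,4} — only 3 is left for (r4,c5).
row 5 has {1,2,4}; column 4 has {2,3,4} — only 5 is left for (r5,c4).
row 3 is empty so far; column 4 has {2,3,4,5} — only 1 is left for (r3,c4).
row 4 has {2,3,4,5}; column 1 has {2,5} — only 1 is left for (r4,c1).
row 5 has {1,2,4,5}; column 3 has {2} — only 3 is left for (r5,c3).
row 1 has {3}; column 1 has {1,2,5} — only 4 is left for (r1,c1).
row 1 has {3,4}; column 2 has {1,5} — only 2 is left for (r1,c2).
row 1 has {2,3,4}; column 5 has {1,3,4} — only 5 is left for (r1,c5).
row 2 has {1,2,5}; column 3 has {2,3} — only 4 is left for (r2,c3).
row 3 has {1}; column 1 has {1,2,4,5} — only 3 is left for (r3,c1).
row 3 has {1,3}; column 2 has {1,2,5} — only 4 is left for (r3,c2).
row 3 has {1,3,4}; column 3 has {2,3,4} — only 5 is left for (r3,c3).
row 3 has {1,3,4,5}; column 5 has {1,3,4,5} — only 2 is left for (r3,c5).
row 1 has {2,3,4,5}; column 3 has {2,3,4,5} — only 1 is left for (r1,c3).
row 2 has {1,2,4,5}; column 2 has {1,2,4,5} — only 3 is left for (r2,c2).

4 2 1 3 5 / 5 3 4 2 1 / 3 4 5 1 2 / 1 5 2 4 3 / 2 1 3 5 4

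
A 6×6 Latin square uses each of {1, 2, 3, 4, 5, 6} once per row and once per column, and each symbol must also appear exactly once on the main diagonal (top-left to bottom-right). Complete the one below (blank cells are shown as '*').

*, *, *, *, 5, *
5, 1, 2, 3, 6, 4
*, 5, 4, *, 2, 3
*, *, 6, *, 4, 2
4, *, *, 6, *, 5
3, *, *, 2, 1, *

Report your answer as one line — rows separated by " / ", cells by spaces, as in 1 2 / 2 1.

2 6 3 4 5 1 / 5 1 2 3 6 4 / 6 5 4 1 2 3 / 1 3 6 5 4 2 / 4 2 1 6 3 5 / 3 4 5 2 1 6

(r3,c4): row 3 has {2,3,4,5}; column 4 has {2,3,6}, so it must be 1.
(r4,c1): row 4 has {2,4,6}; column 1 has {3,4,5}, so it must be 1.
(r4,c2): row 4 has {1,2,4,6}; column 2 has {1,5}, so it must be 3.
(r4,c4): row 4 has {1,2,3,4,6}; column 4 has {1,2,3,6}; the diagonal has {1,4}, so it must be 5.
(r5,c2): row 5 has {4,5,6}; column 2 has {1,3,5}, so it must be 2.
(r5,c5): row 5 has {2,4,5,6}; column 5 has {1,2,4,5,6}; the diagonal has {1,4,5}, so it must be 3.
(r6,c3): row 6 has {1,2,3}; column 3 has {2,4,6}, so it must be 5.
(r6,c6): row 6 has {1,2,3,5}; column 6 has {2,3,4,5}; the diagonal has {1,3,4,5}, so it must be 6.
(r1,c1): row 1 has {5}; column 1 has {1,3,4,5}; the diagonal has {1,3,4,5,6}, so it must be 2.
(r1,c4): row 1 has {2,5}; column 4 has {1,2,3,5,6}, so it must be 4.
(r1,c6): row 1 has {2,4,5}; column 6 has {2,3,4,5,6}, so it must be 1.
(r3,c1): row 3 has {1,2,3,4,5}; column 1 has {1,2,3,4,5}, so it must be 6.
(r5,c3): row 5 has {2,3,4,5,6}; column 3 has {2,4,5,6}, so it must be 1.
(r6,c2): row 6 has {1,2,3,5,6}; column 2 has {1,2,3,5}, so it must be 4.
(r1,c2): row 1 has {1,2,4,5}; column 2 has {1,2,3,4,5}, so it must be 6.
(r1,c3): row 1 has {1,2,4,5,6}; column 3 has {1,2,4,5,6}, so it must be 3.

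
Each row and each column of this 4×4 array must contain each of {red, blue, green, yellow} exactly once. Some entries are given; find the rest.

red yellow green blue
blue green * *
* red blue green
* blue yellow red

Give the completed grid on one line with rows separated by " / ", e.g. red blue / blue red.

red yellow green blue / blue green red yellow / yellow red blue green / green blue yellow red

At row 2, column 3: row 2 has {blue,green}; column 3 has {blue,green,yellow}; that leaves red.
At row 2, column 4: row 2 has {red,blue,green}; column 4 has {red,blue,green}; that leaves yellow.
At row 3, column 1: row 3 has {red,blue,green}; column 1 has {red,blue}; that leaves yellow.
At row 4, column 1: row 4 has {red,blue,yellow}; column 1 has {red,blue,yellow}; that leaves green.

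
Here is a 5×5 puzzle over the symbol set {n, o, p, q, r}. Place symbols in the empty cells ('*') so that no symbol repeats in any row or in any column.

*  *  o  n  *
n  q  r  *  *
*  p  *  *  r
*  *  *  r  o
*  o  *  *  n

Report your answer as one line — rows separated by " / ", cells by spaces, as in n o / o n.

(r1,c2) = r
(r2,c5) = p
(r4,c2) = n
(r1,c5) = q
(r2,c4) = o
(r3,c4) = q
(r5,c4) = p
(r1,c1) = p
(r3,c1) = o
(r3,c3) = n
(r4,c1) = q
(r4,c3) = p
(r5,c1) = r
(r5,c3) = q

p r o n q / n q r o p / o p n q r / q n p r o / r o q p n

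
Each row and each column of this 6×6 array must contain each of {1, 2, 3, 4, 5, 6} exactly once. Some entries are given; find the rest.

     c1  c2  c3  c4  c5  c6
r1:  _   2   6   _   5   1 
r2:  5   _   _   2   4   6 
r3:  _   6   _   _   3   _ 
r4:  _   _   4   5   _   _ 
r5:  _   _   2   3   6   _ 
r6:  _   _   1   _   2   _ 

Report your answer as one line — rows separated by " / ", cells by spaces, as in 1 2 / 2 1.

3 2 6 4 5 1 / 5 1 3 2 4 6 / 2 6 5 1 3 4 / 6 3 4 5 1 2 / 1 4 2 3 6 5 / 4 5 1 6 2 3

(r1,c4) = 4
(r2,c3) = 3
(r3,c3) = 5
(r3,c4) = 1
(r4,c5) = 1
(r6,c4) = 6
(r1,c1) = 3
(r2,c2) = 1
(r4,c2) = 3
(r4,c6) = 2
(r6,c1) = 4
(r6,c2) = 5
(r6,c6) = 3
(r3,c1) = 2
(r3,c6) = 4
(r4,c1) = 6
(r5,c1) = 1
(r5,c2) = 4
(r5,c6) = 5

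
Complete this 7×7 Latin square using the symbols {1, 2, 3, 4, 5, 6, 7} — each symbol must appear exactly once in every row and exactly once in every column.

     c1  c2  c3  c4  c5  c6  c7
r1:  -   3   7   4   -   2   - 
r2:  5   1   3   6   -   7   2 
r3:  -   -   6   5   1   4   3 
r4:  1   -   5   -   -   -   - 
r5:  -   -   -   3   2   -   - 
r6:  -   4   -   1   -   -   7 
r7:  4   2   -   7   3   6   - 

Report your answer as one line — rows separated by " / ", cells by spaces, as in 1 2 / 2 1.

(r1,c1) = 6
(r1,c5) = 5
(r1,c7) = 1
(r2,c5) = 4
(r3,c2) = 7
(r4,c2) = 6
(r4,c4) = 2
(r4,c5) = 7
(r4,c6) = 3
(r4,c7) = 4
(r5,c1) = 7
(r5,c2) = 5
(r5,c6) = 1
(r5,c7) = 6
(r6,c3) = 2
(r6,c5) = 6
(r6,c6) = 5
(r7,c3) = 1
(r7,c7) = 5
(r3,c1) = 2
(r5,c3) = 4
(r6,c1) = 3

6 3 7 4 5 2 1 / 5 1 3 6 4 7 2 / 2 7 6 5 1 4 3 / 1 6 5 2 7 3 4 / 7 5 4 3 2 1 6 / 3 4 2 1 6 5 7 / 4 2 1 7 3 6 5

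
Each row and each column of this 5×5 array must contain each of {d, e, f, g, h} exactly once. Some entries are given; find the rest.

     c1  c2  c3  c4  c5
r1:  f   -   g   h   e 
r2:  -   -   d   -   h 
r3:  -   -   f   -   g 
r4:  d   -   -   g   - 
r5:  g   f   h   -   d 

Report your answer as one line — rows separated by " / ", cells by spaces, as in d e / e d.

At row 1, column 2: row 1 has {e,f,g,h}; column 2 has {f}; that leaves d.
At row 2, column 1: row 2 has {d,h}; column 1 has {d,f,g}; that leaves e.
At row 2, column 2: row 2 has {d,e,h}; column 2 has {d,f}; that leaves g.
At row 2, column 4: row 2 has {d,e,g,h}; column 4 has {g,h}; that leaves f.
At row 3, column 1: row 3 has {f,g}; column 1 has {d,e,f,g}; that leaves h.
At row 3, column 2: row 3 has {f,g,h}; column 2 has {d,f,g}; that leaves e.
At row 3, column 4: row 3 has {e,f,g,h}; column 4 has {f,g,h}; that leaves d.
At row 4, column 2: row 4 has {d,g}; column 2 has {d,e,f,g}; that leaves h.
At row 4, column 3: row 4 has {d,g,h}; column 3 has {d,f,g,h}; that leaves e.
At row 4, column 5: row 4 has {d,e,g,h}; column 5 has {d,e,g,h}; that leaves f.
At row 5, column 4: row 5 has {d,f,g,h}; column 4 has {d,f,g,h}; that leaves e.

f d g h e / e g d f h / h e f d g / d h e g f / g f h e d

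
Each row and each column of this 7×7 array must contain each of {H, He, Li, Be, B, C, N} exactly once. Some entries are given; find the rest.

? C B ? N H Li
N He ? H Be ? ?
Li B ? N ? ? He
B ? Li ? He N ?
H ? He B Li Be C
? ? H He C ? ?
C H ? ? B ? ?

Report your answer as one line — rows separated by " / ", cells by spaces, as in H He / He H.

(r1,c4) = Be
(r2,c3) = C
(r2,c7) = B
(r3,c3) = Be
(r3,c5) = H
(r3,c6) = C
(r4,c2) = Be
(r4,c4) = C
(r4,c7) = H
(r5,c2) = N
(r6,c1) = Be
(r6,c2) = Li
(r6,c6) = B
(r6,c7) = N
(r7,c3) = N
(r7,c4) = Li
(r7,c6) = He
(r7,c7) = Be
(r1,c1) = He
(r2,c6) = Li

He C B Be N H Li / N He C H Be Li B / Li B Be N H C He / B Be Li C He N H / H N He B Li Be C / Be Li H He C B N / C H N Li B He Be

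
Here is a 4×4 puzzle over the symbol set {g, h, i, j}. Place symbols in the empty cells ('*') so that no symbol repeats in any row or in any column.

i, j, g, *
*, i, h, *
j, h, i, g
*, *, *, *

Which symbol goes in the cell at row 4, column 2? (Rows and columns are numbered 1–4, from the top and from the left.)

g

(r1,c4) = h
(r2,c1) = g
(r2,c4) = j
(r4,c1) = h
(r4,c2) = g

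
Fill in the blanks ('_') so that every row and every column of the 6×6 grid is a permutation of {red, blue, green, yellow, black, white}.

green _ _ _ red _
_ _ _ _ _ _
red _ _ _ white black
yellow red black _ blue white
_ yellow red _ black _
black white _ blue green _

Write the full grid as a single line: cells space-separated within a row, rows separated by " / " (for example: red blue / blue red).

green blue white black red yellow / white black green red yellow blue / red green blue yellow white black / yellow red black green blue white / blue yellow red white black green / black white yellow blue green red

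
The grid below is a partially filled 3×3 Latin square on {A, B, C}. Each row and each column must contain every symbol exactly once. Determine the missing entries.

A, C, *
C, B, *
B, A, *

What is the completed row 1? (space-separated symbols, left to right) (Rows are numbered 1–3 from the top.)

(r1,c3) = B

A C B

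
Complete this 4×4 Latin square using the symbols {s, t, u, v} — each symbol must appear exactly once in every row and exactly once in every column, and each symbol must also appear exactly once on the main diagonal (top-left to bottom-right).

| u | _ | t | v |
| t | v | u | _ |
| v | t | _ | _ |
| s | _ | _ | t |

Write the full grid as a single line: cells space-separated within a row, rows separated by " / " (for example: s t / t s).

u s t v / t v u s / v t s u / s u v t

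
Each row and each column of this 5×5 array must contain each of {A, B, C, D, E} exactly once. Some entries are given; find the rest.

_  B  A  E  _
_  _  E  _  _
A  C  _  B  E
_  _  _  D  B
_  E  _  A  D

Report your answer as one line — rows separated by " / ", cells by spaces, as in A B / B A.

row 1 has {A,B,E}; column 5 has {B,D,E} — only C is left for (r1,c5).
row 2 has {E}; column 4 has {A,B,D,E} — only C is left for (r2,c4).
row 2 has {C,E}; column 5 has {B,C,D,E} — only A is left for (r2,c5).
row 3 has {A,B,C,E}; column 3 has {A,E} — only D is left for (r3,c3).
row 4 has {B,D}; column 2 has {B,C,E} — only A is left for (r4,c2).
row 4 has {A,B,D}; column 3 has {A,D,E} — only C is left for (r4,c3).
row 5 has {A,D,E}; column 3 has {A,C,D,E} — only B is left for (r5,c3).
row 1 has {A,B,C,E}; column 1 has {A} — only D is left for (r1,c1).
row 2 has {A,C,E}; column 1 has {A,D} — only B is left for (r2,c1).
row 2 has {A,B,C,E}; column 2 has {A,B,C,E} — only D is left for (r2,c2).
row 4 has {A,B,C,D}; column 1 has {A,B,D} — only E is left for (r4,c1).
row 5 has {A,B,D,E}; column 1 has {A,B,D,E} — only C is left for (r5,c1).

D B A E C / B D E C A / A C D B E / E A C D B / C E B A D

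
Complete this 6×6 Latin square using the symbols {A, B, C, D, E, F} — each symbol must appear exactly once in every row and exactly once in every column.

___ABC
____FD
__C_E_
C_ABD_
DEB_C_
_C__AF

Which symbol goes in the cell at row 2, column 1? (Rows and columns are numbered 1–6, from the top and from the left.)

(r2,c3) = E
(r2,c4) = C
(r4,c2) = F
(r4,c6) = E
(r5,c4) = F
(r5,c6) = A
(r6,c3) = D
(r6,c4) = E
(r1,c2) = D
(r1,c3) = F
(r3,c4) = D
(r3,c6) = B
(r6,c1) = B
(r1,c1) = E
(r2,c1) = A

A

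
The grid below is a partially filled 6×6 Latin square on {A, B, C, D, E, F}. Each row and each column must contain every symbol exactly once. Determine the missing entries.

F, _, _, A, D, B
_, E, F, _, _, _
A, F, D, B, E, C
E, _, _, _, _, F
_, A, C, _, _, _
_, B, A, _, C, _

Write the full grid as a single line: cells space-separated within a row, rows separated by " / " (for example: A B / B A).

(r1,c2): row 1 has {A,B,D,F}; column 2 has {A,B,E,F}, so it must be C.
(r1,c3): row 1 has {A,B,C,D,F}; column 3 has {A,C,D,F}, so it must be E.
(r4,c2): row 4 has {E,F}; column 2 has {A,B,C,E,F}, so it must be D.
(r4,c3): row 4 has {D,E,F}; column 3 has {A,C,D,E,F}, so it must be B.
(r4,c4): row 4 has {B,D,E,F}; column 4 has {A,B}, so it must be C.
(r4,c5): row 4 has {B,C,D,E,F}; column 5 has {C,D,E}, so it must be A.
(r6,c1): row 6 has {A,B,C}; column 1 has {A,E,F}, so it must be D.
(r6,c6): row 6 has {A,B,C,D}; column 6 has {B,C,F}, so it must be E.
(r2,c4): row 2 has {E,F}; column 4 has {A,B,C}, so it must be D.
(r2,c5): row 2 has {D,E,F}; column 5 has {A,C,D,E}, so it must be B.
(r2,c6): row 2 has {B,D,E,F}; column 6 has {B,C,E,F}, so it must be A.
(r5,c1): row 5 has {A,C}; column 1 has {A,D,E,F}, so it must be B.
(r5,c5): row 5 has {A,B,C}; column 5 has {A,B,C,D,E}, so it must be F.
(r5,c6): row 5 has {A,B,C,F}; column 6 has {A,B,C,E,F}, so it must be D.
(r6,c4): row 6 has {A,B,C,D,E}; column 4 has {A,B,C,D}, so it must be F.
(r2,c1): row 2 has {A,B,D,E,F}; column 1 has {A,B,D,E,F}, so it must be C.
(r5,c4): row 5 has {A,B,C,D,F}; column 4 has {A,B,C,D,F}, so it must be E.

F C E A D B / C E F D B A / A F D B E C / E D B C A F / B A C E F D / D B A F C E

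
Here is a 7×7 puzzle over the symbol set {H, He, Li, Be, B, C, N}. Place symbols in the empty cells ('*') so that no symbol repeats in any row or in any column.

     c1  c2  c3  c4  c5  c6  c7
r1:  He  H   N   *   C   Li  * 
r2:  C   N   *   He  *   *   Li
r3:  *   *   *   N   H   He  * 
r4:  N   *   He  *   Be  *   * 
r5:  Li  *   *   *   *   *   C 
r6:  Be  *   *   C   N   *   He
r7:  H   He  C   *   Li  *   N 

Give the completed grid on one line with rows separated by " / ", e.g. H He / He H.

He H N Be C Li B / C N Be He B H Li / B C Li N H He Be / N B He Li Be C H / Li Be B H He N C / Be Li H C N B He / H He C B Li Be N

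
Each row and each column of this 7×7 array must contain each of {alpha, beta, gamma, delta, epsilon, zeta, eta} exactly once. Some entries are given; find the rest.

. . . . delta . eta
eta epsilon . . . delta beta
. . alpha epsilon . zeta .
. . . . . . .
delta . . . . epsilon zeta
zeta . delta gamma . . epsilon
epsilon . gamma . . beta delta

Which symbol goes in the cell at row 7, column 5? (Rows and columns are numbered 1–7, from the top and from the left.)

zeta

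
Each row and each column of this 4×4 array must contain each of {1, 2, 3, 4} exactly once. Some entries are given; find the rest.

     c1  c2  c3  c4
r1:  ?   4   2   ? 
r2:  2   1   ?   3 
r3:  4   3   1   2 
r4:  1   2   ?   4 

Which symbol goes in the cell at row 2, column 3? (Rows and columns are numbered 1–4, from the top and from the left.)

(r1,c1) = 3
(r1,c4) = 1
(r2,c3) = 4

4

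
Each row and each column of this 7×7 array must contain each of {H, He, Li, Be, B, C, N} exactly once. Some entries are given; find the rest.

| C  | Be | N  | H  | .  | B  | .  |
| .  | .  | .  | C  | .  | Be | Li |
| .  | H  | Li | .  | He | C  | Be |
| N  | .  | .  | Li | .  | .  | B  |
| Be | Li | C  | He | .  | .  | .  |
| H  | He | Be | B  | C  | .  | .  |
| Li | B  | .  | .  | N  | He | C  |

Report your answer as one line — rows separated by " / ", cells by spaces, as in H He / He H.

Cell (r1,c5): row 1 has {H,Be,B,C,N}; column 5 has {He,C,N} → Li.
Cell (r1,c7): row 1 has {H,Li,Be,B,C,N}; column 7 has {Li,Be,B,C} → He.
Cell (r2,c2): row 2 has {Li,Be,C}; column 2 has {H,He,Li,Be,B} → N.
Cell (r3,c1): row 3 has {H,He,Li,Be,C}; column 1 has {H,Li,Be,C,N} → B.
Cell (r3,c4): row 3 has {H,He,Li,Be,B,C}; column 4 has {H,He,Li,B,C} → N.
Cell (r4,c2): row 4 has {Li,B,N}; column 2 has {H,He,Li,Be,B,N} → C.
Cell (r4,c6): row 4 has {Li,B,C,N}; column 6 has {He,Be,B,C} → H.
Cell (r5,c6): row 5 has {He,Li,Be,C}; column 6 has {H,He,Be,B,C} → N.
Cell (r5,c7): row 5 has {He,Li,Be,C,N}; column 7 has {He,Li,Be,B,C} → H.
Cell (r6,c6): row 6 has {H,He,Be,B,C}; column 6 has {H,He,Be,B,C,N} → Li.
Cell (r6,c7): row 6 has {H,He,Li,Be,B,C}; column 7 has {H,He,Li,Be,B,C} → N.
Cell (r7,c3): row 7 has {He,Li,B,C,N}; column 3 has {Li,Be,C,N} → H.
Cell (r7,c4): row 7 has {H,He,Li,B,C,N}; column 4 has {H,He,Li,B,C,N} → Be.
Cell (r2,c1): row 2 has {Li,Be,C,N}; column 1 has {H,Li,Be,B,C,N} → He.
Cell (r2,c3): row 2 has {He,Li,Be,C,N}; column 3 has {H,Li,Be,C,N} → B.
Cell (r2,c5): row 2 has {He,Li,Be,B,C,N}; column 5 has {He,Li,C,N} → H.
Cell (r4,c3): row 4 has {H,Li,B,C,N}; column 3 has {H,Li,Be,B,C,N} → He.
Cell (r4,c5): row 4 has {H,He,Li,B,C,N}; column 5 has {H,He,Li,C,N} → Be.
Cell (r5,c5): row 5 has {H,He,Li,Be,C,N}; column 5 has {H,He,Li,Be,C,N} → B.

C Be N H Li B He / He N B C H Be Li / B H Li N He C Be / N C He Li Be H B / Be Li C He B N H / H He Be B C Li N / Li B H Be N He C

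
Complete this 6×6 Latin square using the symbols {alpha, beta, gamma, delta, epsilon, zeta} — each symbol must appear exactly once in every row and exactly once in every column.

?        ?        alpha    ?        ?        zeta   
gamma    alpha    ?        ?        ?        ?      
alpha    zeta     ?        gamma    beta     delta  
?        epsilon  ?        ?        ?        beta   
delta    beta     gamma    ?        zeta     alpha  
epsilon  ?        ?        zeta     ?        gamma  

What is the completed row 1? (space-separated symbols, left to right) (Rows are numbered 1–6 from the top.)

(r1,c1) = beta
(r2,c6) = epsilon
(r3,c3) = epsilon
(r4,c1) = zeta
(r4,c3) = delta
(r4,c4) = alpha
(r4,c5) = gamma
(r5,c4) = epsilon
(r6,c2) = delta
(r6,c3) = beta
(r6,c5) = alpha
(r1,c2) = gamma
(r1,c4) = delta
(r1,c5) = epsilon

beta gamma alpha delta epsilon zeta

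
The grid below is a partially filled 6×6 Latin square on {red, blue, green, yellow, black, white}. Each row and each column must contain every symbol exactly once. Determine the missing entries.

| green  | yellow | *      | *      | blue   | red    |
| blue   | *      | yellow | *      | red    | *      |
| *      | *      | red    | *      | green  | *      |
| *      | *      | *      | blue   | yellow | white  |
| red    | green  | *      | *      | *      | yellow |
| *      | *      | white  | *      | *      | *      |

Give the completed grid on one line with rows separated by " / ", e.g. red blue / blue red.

green yellow black white blue red / blue white yellow green red black / white black red yellow green blue / black red green blue yellow white / red green blue black white yellow / yellow blue white red black green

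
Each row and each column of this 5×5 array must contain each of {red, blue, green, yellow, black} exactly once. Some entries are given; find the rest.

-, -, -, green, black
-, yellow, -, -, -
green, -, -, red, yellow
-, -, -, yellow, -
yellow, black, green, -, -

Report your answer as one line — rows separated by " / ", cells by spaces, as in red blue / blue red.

blue red yellow green black / red yellow blue black green / green blue black red yellow / black green red yellow blue / yellow black green blue red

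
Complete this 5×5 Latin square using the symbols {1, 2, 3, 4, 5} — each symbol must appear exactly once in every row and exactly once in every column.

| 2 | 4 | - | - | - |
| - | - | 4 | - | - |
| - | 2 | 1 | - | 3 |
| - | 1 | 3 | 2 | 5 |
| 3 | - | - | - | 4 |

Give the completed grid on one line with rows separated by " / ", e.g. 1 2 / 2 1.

2 4 5 3 1 / 1 3 4 5 2 / 5 2 1 4 3 / 4 1 3 2 5 / 3 5 2 1 4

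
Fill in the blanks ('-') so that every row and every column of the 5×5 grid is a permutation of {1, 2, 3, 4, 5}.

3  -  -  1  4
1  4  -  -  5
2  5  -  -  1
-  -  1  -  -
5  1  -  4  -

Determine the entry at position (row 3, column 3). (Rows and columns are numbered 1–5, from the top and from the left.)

4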